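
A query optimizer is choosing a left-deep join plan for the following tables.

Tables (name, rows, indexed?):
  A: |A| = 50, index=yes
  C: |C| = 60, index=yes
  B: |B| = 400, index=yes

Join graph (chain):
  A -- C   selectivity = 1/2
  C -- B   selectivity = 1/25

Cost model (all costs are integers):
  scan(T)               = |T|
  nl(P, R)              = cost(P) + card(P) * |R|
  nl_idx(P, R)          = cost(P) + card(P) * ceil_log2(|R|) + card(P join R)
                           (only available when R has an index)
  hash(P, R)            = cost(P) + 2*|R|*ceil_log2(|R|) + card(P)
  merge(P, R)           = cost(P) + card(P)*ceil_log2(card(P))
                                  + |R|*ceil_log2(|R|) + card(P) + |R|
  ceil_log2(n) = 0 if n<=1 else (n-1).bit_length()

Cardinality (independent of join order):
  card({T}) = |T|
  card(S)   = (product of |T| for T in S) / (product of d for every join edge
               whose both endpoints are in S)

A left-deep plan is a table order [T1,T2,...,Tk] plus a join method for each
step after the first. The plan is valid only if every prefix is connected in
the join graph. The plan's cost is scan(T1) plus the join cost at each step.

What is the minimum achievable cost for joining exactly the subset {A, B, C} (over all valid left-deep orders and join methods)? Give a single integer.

Selinger DP over subsets of {A,B,C}:
  {A}: scan cost=50, card=50
  {C}: scan cost=60, card=60
  {B}: scan cost=400, card=400
  {AC}: card=1500; try (A,hash)→720, (C,hash)→820, (C,merge)→820, (A,merge)→830, (C,nl_idx)→1850, (A,nl_idx)→1920 …(+2); best=720 via (A,hash)
  {BC}: card=960; try (C,hash)→1520, (B,nl_idx)→1560, (C,nl_idx)→3760, (B,merge)→4480, (C,merge)→4820, (B,hash)→7320 …(+2); best=1520 via (C,hash)
  {ABC}: card=24000; try (A,hash)→3080, (B,hash)→9420, (A,merge)→12430, (B,merge)→22720, (A,nl_idx)→31280, (B,nl_idx)→38220 …(+2); best=3080 via (A,hash)

3080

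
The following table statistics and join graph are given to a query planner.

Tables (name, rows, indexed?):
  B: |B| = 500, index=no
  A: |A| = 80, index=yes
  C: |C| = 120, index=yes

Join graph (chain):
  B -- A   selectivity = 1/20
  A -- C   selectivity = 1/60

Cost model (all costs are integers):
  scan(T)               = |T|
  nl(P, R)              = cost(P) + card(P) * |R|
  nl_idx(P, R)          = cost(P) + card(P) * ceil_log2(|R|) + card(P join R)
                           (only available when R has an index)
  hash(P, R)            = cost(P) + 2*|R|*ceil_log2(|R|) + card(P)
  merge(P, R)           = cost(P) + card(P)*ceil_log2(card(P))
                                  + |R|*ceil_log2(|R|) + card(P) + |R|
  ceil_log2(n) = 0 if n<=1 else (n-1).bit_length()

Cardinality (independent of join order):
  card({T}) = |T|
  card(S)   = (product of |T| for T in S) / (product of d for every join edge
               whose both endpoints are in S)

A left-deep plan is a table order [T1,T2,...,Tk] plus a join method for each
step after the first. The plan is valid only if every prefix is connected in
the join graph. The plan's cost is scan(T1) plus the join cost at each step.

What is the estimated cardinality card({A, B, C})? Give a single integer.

Tables in S: A(80), B(500), C(120)
Edges inside S: B-A(d=20), A-C(d=60)
numerator = 80 * 500 * 120 = 4800000
denominator = 20 * 60 = 1200
card(S) = 4800000 / 1200 = 4000

4000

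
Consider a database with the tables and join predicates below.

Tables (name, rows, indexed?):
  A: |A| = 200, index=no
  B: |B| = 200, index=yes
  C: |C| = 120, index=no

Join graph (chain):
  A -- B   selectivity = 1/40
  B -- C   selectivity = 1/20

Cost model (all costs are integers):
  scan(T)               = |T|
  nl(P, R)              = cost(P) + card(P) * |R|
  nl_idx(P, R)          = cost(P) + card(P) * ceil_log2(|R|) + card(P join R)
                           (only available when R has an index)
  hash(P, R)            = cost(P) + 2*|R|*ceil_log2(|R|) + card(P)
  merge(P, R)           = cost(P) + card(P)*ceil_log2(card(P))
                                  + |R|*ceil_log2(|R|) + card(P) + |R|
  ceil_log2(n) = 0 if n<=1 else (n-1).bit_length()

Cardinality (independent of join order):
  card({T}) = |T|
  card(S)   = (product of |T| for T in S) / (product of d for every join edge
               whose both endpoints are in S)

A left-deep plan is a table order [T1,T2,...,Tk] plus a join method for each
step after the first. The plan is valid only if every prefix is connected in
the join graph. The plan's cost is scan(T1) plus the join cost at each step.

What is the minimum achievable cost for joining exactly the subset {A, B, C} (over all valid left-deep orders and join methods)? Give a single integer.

5480

Selinger DP over subsets of {A,B,C}:
  {A}: scan cost=200, card=200
  {B}: scan cost=200, card=200
  {C}: scan cost=120, card=120
  {AB}: card=1000; try (B,nl_idx)→2800, (B,hash)→3600, (A,hash)→3600, (B,merge)→3800, (A,merge)→3800, (B,nl)→40200 …(+1); best=2800 via (B,nl_idx)
  {BC}: card=1200; try (C,hash)→2080, (B,nl_idx)→2280, (B,merge)→2880, (C,merge)→2960, (B,hash)→3440, (B,nl)→24120 …(+1); best=2080 via (C,hash)
  {ABC}: card=6000; try (C,hash)→5480, (A,hash)→6480, (C,merge)→14760, (A,merge)→18280, (C,nl)→122800, (A,nl)→242080; best=5480 via (C,hash)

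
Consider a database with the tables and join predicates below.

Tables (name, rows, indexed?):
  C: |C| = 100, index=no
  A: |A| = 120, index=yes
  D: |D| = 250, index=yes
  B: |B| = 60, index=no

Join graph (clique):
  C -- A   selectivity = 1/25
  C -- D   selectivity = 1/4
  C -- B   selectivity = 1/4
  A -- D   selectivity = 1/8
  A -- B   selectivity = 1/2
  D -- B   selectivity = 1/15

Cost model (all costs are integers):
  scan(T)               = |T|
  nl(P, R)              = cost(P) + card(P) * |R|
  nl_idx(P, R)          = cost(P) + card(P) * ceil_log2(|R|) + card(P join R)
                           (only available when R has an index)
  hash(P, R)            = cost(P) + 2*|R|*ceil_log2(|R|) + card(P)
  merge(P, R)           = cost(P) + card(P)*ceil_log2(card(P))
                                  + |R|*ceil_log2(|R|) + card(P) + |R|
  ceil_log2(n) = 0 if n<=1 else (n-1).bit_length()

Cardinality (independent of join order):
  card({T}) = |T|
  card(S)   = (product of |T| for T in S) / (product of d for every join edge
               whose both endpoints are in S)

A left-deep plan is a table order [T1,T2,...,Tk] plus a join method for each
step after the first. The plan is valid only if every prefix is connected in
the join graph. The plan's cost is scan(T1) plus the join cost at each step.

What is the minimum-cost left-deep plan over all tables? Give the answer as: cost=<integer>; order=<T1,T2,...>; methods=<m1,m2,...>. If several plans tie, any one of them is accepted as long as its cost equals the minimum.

cost=10080; order=C,A,B,D; methods=nl_idx,hash,hash

Selinger DP (subsets sized 1..n):
  {C}: scan cost=100, card=100
  {A}: scan cost=120, card=120
  {D}: scan cost=250, card=250
  {B}: scan cost=60, card=60
  {AC}: card=480; try (A,nl_idx)→1280, (C,hash)→1640, (A,merge)→1860, (C,merge)→1880, (A,hash)→1880, (A,nl)→12100 …(+1); best=1280 via (A,nl_idx)
  {CD}: card=6250; try (C,hash)→1900, (D,merge)→3150, (C,merge)→3300, (D,hash)→4200, (D,nl_idx)→7150, (D,nl)→25100 …(+1); best=1900 via (C,hash)
  {BC}: card=1500; try (B,hash)→920, (C,merge)→1280, (B,merge)→1320, (C,hash)→1520, (C,nl)→6060, (B,nl)→6100; best=920 via (B,hash)
  {AD}: card=3750; try (A,hash)→2180, (D,merge)→3330, (A,merge)→3460, (D,hash)→4240, (D,nl_idx)→4830, (A,nl_idx)→5750 …(+2); best=2180 via (A,hash)
  {AB}: card=3600; try (B,hash)→960, (A,merge)→1440, (B,merge)→1500, (A,hash)→1800, (A,nl_idx)→4080, (A,nl)→7260 …(+1); best=960 via (B,hash)
  {BD}: card=1000; try (B,hash)→1220, (D,nl_idx)→1540, (D,merge)→2730, (B,merge)→2920, (D,hash)→4120, (D,nl)→15060 …(+1); best=1220 via (B,hash)
  {ACD}: card=3750; try (D,hash)→5760, (C,hash)→7330, (D,merge)→8330, (D,nl_idx)→8870, (A,hash)→9830, (A,nl_idx)→49400 …(+5); best=5760 via (D,hash)
  {ABC}: card=3600; try (B,hash)→2480, (A,hash)→4100, (C,hash)→5960, (B,merge)→6500, (A,nl_idx)→15020, (A,merge)→19880 …(+4); best=2480 via (B,hash)
  {BCD}: card=6250; try (C,hash)→3620, (D,hash)→6420, (B,hash)→8870, (C,merge)→13020, (D,nl_idx)→19170, (D,merge)→21170 …(+4); best=3620 via (C,hash)
  {ABD}: card=7500; try (A,hash)→3900, (B,hash)→6650, (D,hash)→8560, (A,merge)→13180, (A,nl_idx)→15720, (D,nl_idx)→37260 …(+5); best=3900 via (A,hash)
  {ABCD}: card=1875; try (D,hash)→10080, (B,hash)→10230, (A,hash)→11550, (C,hash)→12800, (D,nl_idx)→33155, (A,nl_idx)→49245 …(+8); best=10080 via (D,hash)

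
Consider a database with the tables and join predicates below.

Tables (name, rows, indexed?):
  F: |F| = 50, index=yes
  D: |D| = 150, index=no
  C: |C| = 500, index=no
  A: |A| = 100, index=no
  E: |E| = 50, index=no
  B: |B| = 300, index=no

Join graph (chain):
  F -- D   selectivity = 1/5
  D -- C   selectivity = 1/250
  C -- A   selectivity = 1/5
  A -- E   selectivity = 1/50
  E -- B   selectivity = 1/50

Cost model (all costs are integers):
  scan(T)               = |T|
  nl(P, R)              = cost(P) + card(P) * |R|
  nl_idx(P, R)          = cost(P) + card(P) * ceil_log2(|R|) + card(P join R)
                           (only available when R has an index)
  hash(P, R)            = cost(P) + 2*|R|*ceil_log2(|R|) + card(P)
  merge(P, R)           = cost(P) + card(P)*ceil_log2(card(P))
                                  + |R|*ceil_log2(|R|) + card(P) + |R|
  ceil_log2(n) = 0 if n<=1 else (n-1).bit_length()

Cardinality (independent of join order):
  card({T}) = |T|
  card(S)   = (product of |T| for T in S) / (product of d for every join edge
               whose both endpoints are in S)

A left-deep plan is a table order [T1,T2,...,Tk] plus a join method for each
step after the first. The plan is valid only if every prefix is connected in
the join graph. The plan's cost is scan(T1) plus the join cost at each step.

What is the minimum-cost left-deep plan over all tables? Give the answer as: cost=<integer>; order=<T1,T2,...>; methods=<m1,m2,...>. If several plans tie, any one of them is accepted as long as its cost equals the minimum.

Selinger DP (subsets sized 1..n):
  {F}: scan cost=50, card=50
  {D}: scan cost=150, card=150
  {C}: scan cost=500, card=500
  {A}: scan cost=100, card=100
  {E}: scan cost=50, card=50
  {B}: scan cost=300, card=300
  {DF}: card=1500; try (F,hash)→900, (D,merge)→1750, (F,merge)→1850, (D,hash)→2500, (F,nl_idx)→2550, (D,nl)→7550 …(+1); best=900 via (F,hash)
  {CD}: card=300; try (D,hash)→3400, (C,merge)→6500, (D,merge)→6850, (C,hash)→9300, (C,nl)→75150, (D,nl)→75500; best=3400 via (D,hash)
  {AC}: card=10000; try (A,hash)→2400, (C,merge)→5900, (A,merge)→6300, (C,hash)→9200, (C,nl)→50100, (A,nl)→50500; best=2400 via (A,hash)
  {AE}: card=100; try (E,hash)→800, (A,merge)→1200, (E,merge)→1250, (A,hash)→1500, (A,nl)→5050, (E,nl)→5100; best=800 via (E,hash)
  {BE}: card=300; try (E,hash)→1200, (B,merge)→3400, (E,merge)→3650, (B,hash)→5500, (B,nl)→15050, (E,nl)→15300; best=1200 via (E,hash)
  {CDF}: card=3000; try (F,hash)→4300, (F,merge)→6750, (F,nl_idx)→8200, (C,hash)→11400, (F,nl)→18400, (C,merge)→23900 …(+1); best=4300 via (F,hash)
  {ACD}: card=6000; try (A,hash)→5100, (A,merge)→7200, (D,hash)→14800, (A,nl)→33400, (D,merge)→153750, (D,nl)→1502400; best=5100 via (A,hash)
  {ACE}: card=10000; try (C,merge)→6600, (C,hash)→9900, (E,hash)→13000, (C,nl)→50800, (E,merge)→152750, (E,nl)→502400; best=6600 via (C,merge)
  {ABE}: card=600; try (A,hash)→2900, (B,merge)→4600, (A,merge)→5000, (B,hash)→6300, (B,nl)→30800, (A,nl)→31200; best=2900 via (A,hash)
  {ACDF}: card=60000; try (A,hash)→8700, (F,hash)→11700, (A,merge)→44100, (F,merge)→89450, (F,nl_idx)→101100, (A,nl)→304300 …(+1); best=8700 via (A,hash)
  {ACDE}: card=6000; try (E,hash)→11700, (D,hash)→19000, (E,merge)→89450, (D,merge)→157950, (E,nl)→305100, (D,nl)→1506600; best=11700 via (E,hash)
  {ABCE}: card=60000; try (C,hash)→12500, (C,merge)→14500, (B,hash)→22000, (B,merge)→159600, (C,nl)→302900, (B,nl)→3006600; best=12500 via (C,hash)
  {ACDEF}: card=60000; try (F,hash)→18300, (E,hash)→69300, (F,merge)→96050, (F,nl_idx)→107700, (F,nl)→311700, (E,merge)→1029050 …(+1); best=18300 via (F,hash)
  {ABCDE}: card=36000; try (B,hash)→23100, (D,hash)→74900, (B,merge)→98700, (D,merge)→1033850, (B,nl)→1811700, (D,nl)→9012500; best=23100 via (B,hash)
  {ABCDEF}: card=360000; try (F,hash)→59700, (B,hash)→83700, (F,nl_idx)→599100, (F,merge)→635450, (B,merge)→1041300, (F,nl)→1823100 …(+1); best=59700 via (F,hash)

cost=59700; order=C,D,A,E,B,F; methods=hash,hash,hash,hash,hash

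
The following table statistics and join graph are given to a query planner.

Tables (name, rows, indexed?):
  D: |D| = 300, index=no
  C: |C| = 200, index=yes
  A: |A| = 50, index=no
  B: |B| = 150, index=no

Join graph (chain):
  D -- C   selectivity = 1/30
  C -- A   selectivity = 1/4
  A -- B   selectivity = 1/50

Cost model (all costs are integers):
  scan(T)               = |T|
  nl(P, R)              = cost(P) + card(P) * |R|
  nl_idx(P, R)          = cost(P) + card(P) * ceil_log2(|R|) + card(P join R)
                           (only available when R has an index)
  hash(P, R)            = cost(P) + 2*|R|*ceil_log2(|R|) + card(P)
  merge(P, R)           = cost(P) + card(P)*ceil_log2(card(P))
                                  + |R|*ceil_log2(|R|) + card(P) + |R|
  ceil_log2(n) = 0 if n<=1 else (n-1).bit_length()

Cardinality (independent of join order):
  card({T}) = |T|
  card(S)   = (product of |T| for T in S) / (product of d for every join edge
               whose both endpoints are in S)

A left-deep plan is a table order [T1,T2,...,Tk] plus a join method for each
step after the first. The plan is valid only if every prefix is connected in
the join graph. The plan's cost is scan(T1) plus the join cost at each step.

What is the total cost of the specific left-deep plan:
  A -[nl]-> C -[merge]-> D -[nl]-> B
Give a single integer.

3795550

step 1: scan A: cost=50, card=50
step 2: join C via nl
    card(P join C) = 50*200/(4) = 2500
    cost = 50 + 50*200 = 10050
step 3: join D via merge
    card(P join D) = 2500*300/(30) = 25000
    cost = 10050 + 2500*12 + 300*9 + 2500 + 300 = 45550
step 4: join B via nl
    card(P join B) = 25000*150/(50) = 75000
    cost = 45550 + 25000*150 = 3795550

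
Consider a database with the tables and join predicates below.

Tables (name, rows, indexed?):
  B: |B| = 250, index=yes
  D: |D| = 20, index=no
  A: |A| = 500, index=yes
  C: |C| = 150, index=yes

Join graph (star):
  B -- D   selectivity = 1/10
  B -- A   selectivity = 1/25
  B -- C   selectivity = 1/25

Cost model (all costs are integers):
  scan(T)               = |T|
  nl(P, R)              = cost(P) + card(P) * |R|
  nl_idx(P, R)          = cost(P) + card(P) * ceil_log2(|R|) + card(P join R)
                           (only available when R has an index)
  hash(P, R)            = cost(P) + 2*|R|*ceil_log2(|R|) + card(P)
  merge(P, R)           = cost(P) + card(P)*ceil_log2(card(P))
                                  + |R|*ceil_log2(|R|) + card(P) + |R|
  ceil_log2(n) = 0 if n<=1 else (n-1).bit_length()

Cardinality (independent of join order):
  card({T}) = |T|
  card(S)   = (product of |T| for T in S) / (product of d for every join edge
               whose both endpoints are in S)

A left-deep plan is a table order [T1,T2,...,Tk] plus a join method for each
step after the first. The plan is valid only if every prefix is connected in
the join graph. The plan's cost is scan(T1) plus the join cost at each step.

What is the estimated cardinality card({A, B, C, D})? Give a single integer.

Tables in S: A(500), B(250), C(150), D(20)
Edges inside S: B-D(d=10), B-A(d=25), B-C(d=25)
numerator = 500 * 250 * 150 * 20 = 375000000
denominator = 10 * 25 * 25 = 6250
card(S) = 375000000 / 6250 = 60000

60000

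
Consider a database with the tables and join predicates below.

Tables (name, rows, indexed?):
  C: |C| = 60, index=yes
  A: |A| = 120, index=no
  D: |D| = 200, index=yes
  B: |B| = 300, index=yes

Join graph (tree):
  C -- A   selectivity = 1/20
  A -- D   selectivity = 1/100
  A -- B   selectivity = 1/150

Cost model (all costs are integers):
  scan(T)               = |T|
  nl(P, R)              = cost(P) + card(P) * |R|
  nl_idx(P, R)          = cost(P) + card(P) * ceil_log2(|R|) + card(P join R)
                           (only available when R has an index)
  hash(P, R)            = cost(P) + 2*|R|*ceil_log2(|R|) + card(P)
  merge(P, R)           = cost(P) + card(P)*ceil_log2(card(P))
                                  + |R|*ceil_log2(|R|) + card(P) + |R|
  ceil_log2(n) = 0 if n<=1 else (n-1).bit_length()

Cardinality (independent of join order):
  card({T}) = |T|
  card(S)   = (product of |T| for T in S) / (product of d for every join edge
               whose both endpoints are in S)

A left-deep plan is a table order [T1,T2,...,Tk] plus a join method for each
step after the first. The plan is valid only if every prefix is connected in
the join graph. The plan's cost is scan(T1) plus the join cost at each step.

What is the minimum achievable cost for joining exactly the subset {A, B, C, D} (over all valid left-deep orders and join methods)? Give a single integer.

5040

Selinger DP over subsets of {A,B,C,D}:
  {C}: scan cost=60, card=60
  {A}: scan cost=120, card=120
  {D}: scan cost=200, card=200
  {B}: scan cost=300, card=300
  {AC}: card=360; try (C,hash)→960, (C,nl_idx)→1200, (A,merge)→1440, (C,merge)→1500, (A,hash)→1800, (A,nl)→7260 …(+1); best=960 via (C,hash)
  {AD}: card=240; try (D,nl_idx)→1320, (A,hash)→2080, (D,merge)→2880, (A,merge)→2960, (D,hash)→3440, (D,nl)→24120 …(+1); best=1320 via (D,nl_idx)
  {AB}: card=240; try (B,nl_idx)→1440, (A,hash)→2280, (B,merge)→4080, (A,merge)→4260, (B,hash)→5640, (B,nl)→36120 …(+1); best=1440 via (B,nl_idx)
  {ACD}: card=720; try (C,hash)→2280, (C,nl_idx)→3480, (C,merge)→3900, (D,hash)→4520, (D,nl_idx)→4560, (D,merge)→6360 …(+2); best=2280 via (C,hash)
  {ABC}: card=720; try (C,hash)→2400, (C,nl_idx)→3600, (C,merge)→4020, (B,nl_idx)→4920, (B,hash)→6720, (B,merge)→7560 …(+2); best=2400 via (C,hash)
  {ABD}: card=480; try (D,nl_idx)→3840, (B,nl_idx)→3960, (D,hash)→4880, (D,merge)→5400, (B,merge)→6480, (B,hash)→6960 …(+2); best=3840 via (D,nl_idx)
  {ABCD}: card=1440; try (C,hash)→5040, (D,hash)→6320, (C,nl_idx)→8160, (B,hash)→8400, (C,merge)→9060, (D,nl_idx)→9600 …(+6); best=5040 via (C,hash)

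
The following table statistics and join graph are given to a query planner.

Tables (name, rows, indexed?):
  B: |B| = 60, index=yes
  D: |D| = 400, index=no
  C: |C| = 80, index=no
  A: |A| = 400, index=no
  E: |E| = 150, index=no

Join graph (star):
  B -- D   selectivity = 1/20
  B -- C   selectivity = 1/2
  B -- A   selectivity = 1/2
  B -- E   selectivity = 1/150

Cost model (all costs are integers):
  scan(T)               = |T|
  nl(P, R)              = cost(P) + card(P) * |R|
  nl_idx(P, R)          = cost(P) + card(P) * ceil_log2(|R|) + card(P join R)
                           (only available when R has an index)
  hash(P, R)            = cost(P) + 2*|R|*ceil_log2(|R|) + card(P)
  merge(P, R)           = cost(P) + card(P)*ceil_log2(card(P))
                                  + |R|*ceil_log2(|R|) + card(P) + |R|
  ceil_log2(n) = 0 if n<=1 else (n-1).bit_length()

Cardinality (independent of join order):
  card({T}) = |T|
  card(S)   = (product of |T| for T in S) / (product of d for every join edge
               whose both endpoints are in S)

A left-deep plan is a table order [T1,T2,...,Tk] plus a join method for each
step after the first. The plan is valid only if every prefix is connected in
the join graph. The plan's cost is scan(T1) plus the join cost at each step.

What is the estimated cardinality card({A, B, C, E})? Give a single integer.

Tables in S: A(400), B(60), C(80), E(150)
Edges inside S: B-C(d=2), B-A(d=2), B-E(d=150)
numerator = 400 * 60 * 80 * 150 = 288000000
denominator = 2 * 2 * 150 = 600
card(S) = 288000000 / 600 = 480000

480000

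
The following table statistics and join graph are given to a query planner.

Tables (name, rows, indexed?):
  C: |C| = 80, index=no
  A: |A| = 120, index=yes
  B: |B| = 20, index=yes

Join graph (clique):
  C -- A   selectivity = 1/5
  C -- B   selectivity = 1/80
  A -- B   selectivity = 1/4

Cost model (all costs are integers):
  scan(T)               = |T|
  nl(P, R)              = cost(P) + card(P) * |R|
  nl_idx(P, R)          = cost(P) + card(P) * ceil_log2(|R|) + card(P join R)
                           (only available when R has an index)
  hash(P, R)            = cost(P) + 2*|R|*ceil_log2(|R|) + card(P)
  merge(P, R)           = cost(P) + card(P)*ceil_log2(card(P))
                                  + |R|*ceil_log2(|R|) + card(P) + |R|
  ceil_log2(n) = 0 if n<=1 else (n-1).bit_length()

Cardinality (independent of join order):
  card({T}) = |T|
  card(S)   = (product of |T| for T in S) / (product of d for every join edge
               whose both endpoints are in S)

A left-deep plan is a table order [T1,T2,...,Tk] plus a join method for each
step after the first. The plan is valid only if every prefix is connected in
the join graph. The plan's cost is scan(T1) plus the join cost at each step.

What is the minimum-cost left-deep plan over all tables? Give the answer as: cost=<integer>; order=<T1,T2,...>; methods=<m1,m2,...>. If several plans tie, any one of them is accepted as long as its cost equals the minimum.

cost=620; order=C,B,A; methods=hash,nl_idx

Selinger DP (subsets sized 1..n):
  {C}: scan cost=80, card=80
  {A}: scan cost=120, card=120
  {B}: scan cost=20, card=20
  {AC}: card=1920; try (C,hash)→1360, (A,merge)→1680, (C,merge)→1720, (A,hash)→1840, (A,nl_idx)→2560, (A,nl)→9680 …(+1); best=1360 via (C,hash)
  {BC}: card=20; try (B,hash)→360, (B,nl_idx)→500, (C,merge)→780, (B,merge)→840, (C,hash)→1160, (C,nl)→1620 …(+1); best=360 via (B,hash)
  {AB}: card=600; try (B,hash)→440, (A,nl_idx)→760, (A,merge)→1100, (B,merge)→1200, (B,nl_idx)→1320, (A,hash)→1720 …(+2); best=440 via (B,hash)
  {ABC}: card=120; try (A,nl_idx)→620, (A,merge)→1440, (A,hash)→2060, (C,hash)→2160, (A,nl)→2760, (B,hash)→3480 …(+5); best=620 via (A,nl_idx)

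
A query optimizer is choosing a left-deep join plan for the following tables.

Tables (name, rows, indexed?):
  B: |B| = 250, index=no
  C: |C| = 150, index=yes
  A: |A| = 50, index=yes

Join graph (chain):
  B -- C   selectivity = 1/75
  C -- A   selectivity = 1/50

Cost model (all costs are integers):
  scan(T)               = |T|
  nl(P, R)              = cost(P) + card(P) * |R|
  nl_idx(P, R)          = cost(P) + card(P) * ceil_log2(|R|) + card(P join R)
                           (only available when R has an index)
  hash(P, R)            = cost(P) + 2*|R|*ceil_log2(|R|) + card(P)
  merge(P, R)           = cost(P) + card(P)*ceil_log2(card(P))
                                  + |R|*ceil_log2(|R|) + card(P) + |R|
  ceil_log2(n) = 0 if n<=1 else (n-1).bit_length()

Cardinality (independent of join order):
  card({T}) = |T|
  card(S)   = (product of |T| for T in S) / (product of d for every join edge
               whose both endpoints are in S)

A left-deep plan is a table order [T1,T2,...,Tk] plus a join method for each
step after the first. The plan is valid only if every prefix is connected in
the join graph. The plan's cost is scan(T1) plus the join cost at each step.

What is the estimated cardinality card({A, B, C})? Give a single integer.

500

Tables in S: A(50), B(250), C(150)
Edges inside S: B-C(d=75), C-A(d=50)
numerator = 50 * 250 * 150 = 1875000
denominator = 75 * 50 = 3750
card(S) = 1875000 / 3750 = 500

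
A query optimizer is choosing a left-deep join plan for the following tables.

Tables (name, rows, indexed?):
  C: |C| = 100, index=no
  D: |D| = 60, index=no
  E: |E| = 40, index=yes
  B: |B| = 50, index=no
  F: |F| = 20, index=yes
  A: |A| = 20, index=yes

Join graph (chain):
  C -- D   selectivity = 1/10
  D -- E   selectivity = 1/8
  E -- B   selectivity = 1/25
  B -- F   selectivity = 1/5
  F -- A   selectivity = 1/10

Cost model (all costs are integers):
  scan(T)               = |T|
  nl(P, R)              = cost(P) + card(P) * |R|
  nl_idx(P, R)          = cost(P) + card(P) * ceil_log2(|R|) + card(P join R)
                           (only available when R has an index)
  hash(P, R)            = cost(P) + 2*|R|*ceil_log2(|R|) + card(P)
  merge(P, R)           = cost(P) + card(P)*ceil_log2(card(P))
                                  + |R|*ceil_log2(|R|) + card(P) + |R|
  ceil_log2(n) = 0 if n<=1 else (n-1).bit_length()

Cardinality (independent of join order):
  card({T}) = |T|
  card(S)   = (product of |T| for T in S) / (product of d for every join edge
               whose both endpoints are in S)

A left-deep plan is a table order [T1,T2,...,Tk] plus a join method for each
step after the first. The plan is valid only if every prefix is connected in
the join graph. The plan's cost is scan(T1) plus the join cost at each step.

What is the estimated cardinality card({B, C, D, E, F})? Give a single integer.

24000

Tables in S: B(50), C(100), D(60), E(40), F(20)
Edges inside S: C-D(d=10), D-E(d=8), E-B(d=25), B-F(d=5)
numerator = 50 * 100 * 60 * 40 * 20 = 240000000
denominator = 10 * 8 * 25 * 5 = 10000
card(S) = 240000000 / 10000 = 24000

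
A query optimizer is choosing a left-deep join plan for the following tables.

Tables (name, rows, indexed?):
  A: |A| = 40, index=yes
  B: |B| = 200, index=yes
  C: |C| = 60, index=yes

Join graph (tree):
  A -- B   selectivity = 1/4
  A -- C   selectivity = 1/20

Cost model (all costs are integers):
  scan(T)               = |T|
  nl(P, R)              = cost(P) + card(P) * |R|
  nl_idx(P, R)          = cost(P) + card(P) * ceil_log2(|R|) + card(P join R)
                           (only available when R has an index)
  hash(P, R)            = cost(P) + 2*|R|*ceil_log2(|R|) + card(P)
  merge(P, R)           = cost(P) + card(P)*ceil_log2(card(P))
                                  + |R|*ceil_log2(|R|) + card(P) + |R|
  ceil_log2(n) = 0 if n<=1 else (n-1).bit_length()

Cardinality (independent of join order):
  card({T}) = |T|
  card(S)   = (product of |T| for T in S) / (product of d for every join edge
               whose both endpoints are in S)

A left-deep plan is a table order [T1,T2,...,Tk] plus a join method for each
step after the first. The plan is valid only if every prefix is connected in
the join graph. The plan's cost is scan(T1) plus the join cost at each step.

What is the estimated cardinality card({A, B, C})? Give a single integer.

Tables in S: A(40), B(200), C(60)
Edges inside S: A-B(d=4), A-C(d=20)
numerator = 40 * 200 * 60 = 480000
denominator = 4 * 20 = 80
card(S) = 480000 / 80 = 6000

6000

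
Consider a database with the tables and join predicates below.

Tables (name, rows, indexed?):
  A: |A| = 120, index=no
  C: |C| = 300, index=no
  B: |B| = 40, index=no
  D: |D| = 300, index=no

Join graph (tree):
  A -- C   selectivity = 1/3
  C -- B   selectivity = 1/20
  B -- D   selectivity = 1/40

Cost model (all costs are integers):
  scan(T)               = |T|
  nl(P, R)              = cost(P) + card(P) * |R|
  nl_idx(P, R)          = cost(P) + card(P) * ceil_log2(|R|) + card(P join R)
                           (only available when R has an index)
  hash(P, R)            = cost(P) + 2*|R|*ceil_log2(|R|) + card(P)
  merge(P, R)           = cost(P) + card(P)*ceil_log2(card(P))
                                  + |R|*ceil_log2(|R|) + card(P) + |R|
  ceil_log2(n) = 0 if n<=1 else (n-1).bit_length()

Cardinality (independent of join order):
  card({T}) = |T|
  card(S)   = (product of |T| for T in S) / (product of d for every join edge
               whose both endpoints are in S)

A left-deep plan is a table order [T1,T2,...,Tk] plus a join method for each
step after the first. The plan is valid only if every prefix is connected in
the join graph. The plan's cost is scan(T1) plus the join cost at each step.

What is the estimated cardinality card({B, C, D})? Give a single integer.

Tables in S: B(40), C(300), D(300)
Edges inside S: C-B(d=20), B-D(d=40)
numerator = 40 * 300 * 300 = 3600000
denominator = 20 * 40 = 800
card(S) = 3600000 / 800 = 4500

4500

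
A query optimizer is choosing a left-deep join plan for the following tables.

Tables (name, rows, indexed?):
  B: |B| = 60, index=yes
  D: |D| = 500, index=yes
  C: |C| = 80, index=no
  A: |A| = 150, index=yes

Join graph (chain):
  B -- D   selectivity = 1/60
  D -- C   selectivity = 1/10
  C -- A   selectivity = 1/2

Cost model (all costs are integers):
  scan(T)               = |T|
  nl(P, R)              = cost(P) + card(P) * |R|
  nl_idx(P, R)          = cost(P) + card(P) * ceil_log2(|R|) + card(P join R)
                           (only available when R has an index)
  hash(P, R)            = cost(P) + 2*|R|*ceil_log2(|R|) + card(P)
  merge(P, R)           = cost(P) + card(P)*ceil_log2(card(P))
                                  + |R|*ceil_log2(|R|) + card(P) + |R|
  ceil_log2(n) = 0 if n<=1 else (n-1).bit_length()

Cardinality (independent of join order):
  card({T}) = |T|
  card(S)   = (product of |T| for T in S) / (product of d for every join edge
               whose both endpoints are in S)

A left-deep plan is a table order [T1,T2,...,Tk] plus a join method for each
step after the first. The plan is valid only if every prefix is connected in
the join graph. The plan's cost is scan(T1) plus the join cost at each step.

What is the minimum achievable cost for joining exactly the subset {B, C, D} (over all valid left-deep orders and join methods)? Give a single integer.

Selinger DP over subsets of {B,C,D}:
  {B}: scan cost=60, card=60
  {D}: scan cost=500, card=500
  {C}: scan cost=80, card=80
  {BD}: card=500; try (D,nl_idx)→1100, (B,hash)→1720, (B,nl_idx)→4000, (D,merge)→5480, (B,merge)→5920, (D,hash)→9120 …(+2); best=1100 via (D,nl_idx)
  {CD}: card=4000; try (C,hash)→2120, (D,nl_idx)→4800, (D,merge)→5720, (C,merge)→6140, (D,hash)→9160, (D,nl)→40080 …(+1); best=2120 via (C,hash)
  {BCD}: card=4000; try (C,hash)→2720, (C,merge)→6740, (B,hash)→6840, (B,nl_idx)→30120, (C,nl)→41100, (B,merge)→54540 …(+1); best=2720 via (C,hash)

2720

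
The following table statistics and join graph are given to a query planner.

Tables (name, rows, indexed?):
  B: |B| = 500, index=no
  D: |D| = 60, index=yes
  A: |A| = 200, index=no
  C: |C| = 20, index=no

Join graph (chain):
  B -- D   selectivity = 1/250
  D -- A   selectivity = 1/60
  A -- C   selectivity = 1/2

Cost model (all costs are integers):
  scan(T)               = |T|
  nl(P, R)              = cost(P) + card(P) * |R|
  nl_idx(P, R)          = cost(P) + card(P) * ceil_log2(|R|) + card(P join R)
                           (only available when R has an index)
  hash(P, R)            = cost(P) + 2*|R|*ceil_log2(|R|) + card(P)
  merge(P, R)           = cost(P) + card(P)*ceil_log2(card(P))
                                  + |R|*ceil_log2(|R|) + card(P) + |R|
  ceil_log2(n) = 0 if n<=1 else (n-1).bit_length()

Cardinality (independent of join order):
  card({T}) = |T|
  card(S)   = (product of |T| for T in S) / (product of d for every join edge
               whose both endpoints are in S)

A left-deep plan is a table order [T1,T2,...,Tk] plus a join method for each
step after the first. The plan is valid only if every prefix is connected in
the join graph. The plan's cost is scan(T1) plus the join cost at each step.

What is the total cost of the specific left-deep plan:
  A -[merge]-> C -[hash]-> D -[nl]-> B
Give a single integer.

1004840

step 1: scan A: cost=200, card=200
step 2: join C via merge
    card(P join C) = 200*20/(2) = 2000
    cost = 200 + 200*8 + 20*5 + 200 + 20 = 2120
step 3: join D via hash
    card(P join D) = 2000*60/(60) = 2000
    cost = 2120 + 2*60*6 + 2000 = 4840
step 4: join B via nl
    card(P join B) = 2000*500/(250) = 4000
    cost = 4840 + 2000*500 = 1004840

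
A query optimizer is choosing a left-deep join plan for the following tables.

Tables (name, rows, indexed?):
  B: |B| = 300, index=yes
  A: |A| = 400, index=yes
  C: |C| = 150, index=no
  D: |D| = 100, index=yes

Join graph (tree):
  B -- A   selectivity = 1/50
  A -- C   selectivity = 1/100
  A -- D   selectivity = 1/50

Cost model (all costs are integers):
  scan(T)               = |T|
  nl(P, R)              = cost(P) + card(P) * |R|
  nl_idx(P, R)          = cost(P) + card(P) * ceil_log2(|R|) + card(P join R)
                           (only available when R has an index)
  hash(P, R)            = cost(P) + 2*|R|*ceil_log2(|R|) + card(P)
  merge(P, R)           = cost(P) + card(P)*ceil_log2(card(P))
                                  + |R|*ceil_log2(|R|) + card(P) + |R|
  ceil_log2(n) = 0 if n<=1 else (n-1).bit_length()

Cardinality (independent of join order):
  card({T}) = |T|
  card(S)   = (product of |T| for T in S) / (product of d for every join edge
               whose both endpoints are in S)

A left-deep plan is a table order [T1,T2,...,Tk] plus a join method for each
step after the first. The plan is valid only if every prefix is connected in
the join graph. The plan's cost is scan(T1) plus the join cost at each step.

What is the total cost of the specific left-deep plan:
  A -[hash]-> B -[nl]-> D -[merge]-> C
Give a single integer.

314750

step 1: scan A: cost=400, card=400
step 2: join B via hash
    card(P join B) = 400*300/(50) = 2400
    cost = 400 + 2*300*9 + 400 = 6200
step 3: join D via nl
    card(P join D) = 2400*100/(50) = 4800
    cost = 6200 + 2400*100 = 246200
step 4: join C via merge
    card(P join C) = 4800*150/(100) = 7200
    cost = 246200 + 4800*13 + 150*8 + 4800 + 150 = 314750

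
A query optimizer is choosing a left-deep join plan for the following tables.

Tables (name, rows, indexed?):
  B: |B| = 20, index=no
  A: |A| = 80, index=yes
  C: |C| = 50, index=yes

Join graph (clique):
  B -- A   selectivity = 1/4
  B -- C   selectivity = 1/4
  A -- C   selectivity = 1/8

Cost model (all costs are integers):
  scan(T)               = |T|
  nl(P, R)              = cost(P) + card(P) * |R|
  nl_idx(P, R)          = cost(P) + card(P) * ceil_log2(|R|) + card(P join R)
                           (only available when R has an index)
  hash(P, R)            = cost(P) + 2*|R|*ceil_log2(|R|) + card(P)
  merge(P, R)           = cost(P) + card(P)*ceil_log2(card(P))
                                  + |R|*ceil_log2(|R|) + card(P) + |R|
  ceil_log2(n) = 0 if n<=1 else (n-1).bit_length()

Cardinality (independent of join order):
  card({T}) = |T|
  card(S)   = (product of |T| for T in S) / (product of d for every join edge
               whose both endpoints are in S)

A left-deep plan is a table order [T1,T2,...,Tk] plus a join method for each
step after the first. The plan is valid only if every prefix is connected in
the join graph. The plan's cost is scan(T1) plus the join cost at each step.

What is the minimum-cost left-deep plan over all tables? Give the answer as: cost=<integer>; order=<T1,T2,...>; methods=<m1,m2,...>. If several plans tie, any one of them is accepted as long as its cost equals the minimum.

cost=1360; order=A,B,C; methods=hash,hash

Selinger DP (subsets sized 1..n):
  {B}: scan cost=20, card=20
  {A}: scan cost=80, card=80
  {C}: scan cost=50, card=50
  {AB}: card=400; try (B,hash)→360, (A,nl_idx)→560, (A,merge)→780, (B,merge)→840, (A,hash)→1160, (A,nl)→1620 …(+1); best=360 via (B,hash)
  {BC}: card=250; try (B,hash)→300, (C,nl_idx)→390, (C,merge)→490, (B,merge)→520, (C,hash)→640, (C,nl)→1020 …(+1); best=300 via (B,hash)
  {AC}: card=500; try (C,hash)→760, (A,nl_idx)→900, (A,merge)→1040, (C,nl_idx)→1060, (C,merge)→1070, (A,hash)→1220 …(+2); best=760 via (C,hash)
  {ABC}: card=625; try (C,hash)→1360, (B,hash)→1460, (A,hash)→1670, (A,nl_idx)→2675, (A,merge)→3190, (C,nl_idx)→3385 …(+5); best=1360 via (C,hash)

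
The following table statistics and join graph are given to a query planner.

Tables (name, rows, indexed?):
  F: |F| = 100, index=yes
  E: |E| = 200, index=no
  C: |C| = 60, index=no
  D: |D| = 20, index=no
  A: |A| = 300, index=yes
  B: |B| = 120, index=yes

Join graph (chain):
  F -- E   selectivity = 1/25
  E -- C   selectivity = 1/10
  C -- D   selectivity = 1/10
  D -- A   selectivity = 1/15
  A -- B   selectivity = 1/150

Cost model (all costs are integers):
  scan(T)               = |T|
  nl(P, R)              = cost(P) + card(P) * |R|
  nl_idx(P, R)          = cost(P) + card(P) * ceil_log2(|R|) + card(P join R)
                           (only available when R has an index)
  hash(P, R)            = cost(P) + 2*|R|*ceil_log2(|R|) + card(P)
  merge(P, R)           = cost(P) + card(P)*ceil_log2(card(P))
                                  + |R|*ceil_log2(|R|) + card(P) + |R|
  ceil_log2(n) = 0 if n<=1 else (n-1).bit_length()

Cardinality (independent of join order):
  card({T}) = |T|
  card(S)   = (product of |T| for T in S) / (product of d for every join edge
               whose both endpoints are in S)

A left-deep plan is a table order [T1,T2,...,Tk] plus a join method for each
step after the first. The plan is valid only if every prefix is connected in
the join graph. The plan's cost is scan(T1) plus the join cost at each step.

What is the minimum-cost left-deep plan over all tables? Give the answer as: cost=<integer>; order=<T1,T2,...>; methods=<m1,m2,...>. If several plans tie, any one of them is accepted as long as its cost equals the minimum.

Selinger DP (subsets sized 1..n):
  {F}: scan cost=100, card=100
  {E}: scan cost=200, card=200
  {C}: scan cost=60, card=60
  {D}: scan cost=20, card=20
  {A}: scan cost=300, card=300
  {B}: scan cost=120, card=120
  {EF}: card=800; try (F,hash)→1800, (F,nl_idx)→2400, (E,merge)→2700, (F,merge)→2800, (E,hash)→3400, (E,nl)→20100 …(+1); best=1800 via (F,hash)
  {CE}: card=1200; try (C,hash)→1120, (E,merge)→2280, (C,merge)→2420, (E,hash)→3320, (E,nl)→12060, (C,nl)→12200; best=1120 via (C,hash)
  {CD}: card=120; try (D,hash)→320, (C,merge)→560, (D,merge)→600, (C,hash)→760, (C,nl)→1220, (D,nl)→1260; best=320 via (D,hash)
  {AD}: card=400; try (A,nl_idx)→600, (D,hash)→800, (A,merge)→3140, (D,merge)→3420, (A,hash)→5440, (A,nl)→6020 …(+1); best=600 via (A,nl_idx)
  {AB}: card=240; try (A,nl_idx)→1440, (B,hash)→2280, (B,nl_idx)→2640, (A,merge)→4080, (B,merge)→4260, (A,hash)→5640 …(+2); best=1440 via (A,nl_idx)
  {CEF}: card=4800; try (C,hash)→3320, (F,hash)→3720, (C,merge)→11020, (F,nl_idx)→14320, (F,merge)→16320, (C,nl)→49800 …(+1); best=3320 via (C,hash)
  {CDE}: card=2400; try (D,hash)→2520, (E,merge)→3080, (E,hash)→3640, (D,merge)→15640, (E,nl)→24320, (D,nl)→25120; best=2520 via (D,hash)
  {ACD}: card=2400; try (C,hash)→1720, (A,nl_idx)→3800, (A,merge)→4280, (C,merge)→5020, (A,hash)→5840, (C,nl)→24600 …(+1); best=1720 via (C,hash)
  {ABD}: card=320; try (D,hash)→1880, (B,hash)→2680, (D,merge)→3720, (B,nl_idx)→3720, (B,merge)→5560, (D,nl)→6240 …(+1); best=1880 via (D,hash)
  {CDEF}: card=9600; try (F,hash)→6320, (D,hash)→8320, (F,nl_idx)→28920, (F,merge)→34520, (D,merge)→70640, (D,nl)→99320 …(+1); best=6320 via (F,hash)
  {ACDE}: card=48000; try (E,hash)→7320, (A,hash)→10320, (E,merge)→34720, (A,merge)→36720, (A,nl_idx)→72120, (E,nl)→481720 …(+1); best=7320 via (E,hash)
  {ABCD}: card=1920; try (C,hash)→2920, (C,merge)→5500, (B,hash)→5800, (B,nl_idx)→20440, (C,nl)→21080, (B,merge)→33880 …(+1); best=2920 via (C,hash)
  {ACDEF}: card=192000; try (A,hash)→21320, (F,hash)→56720, (A,merge)→153320, (A,nl_idx)→284720, (F,nl_idx)→535320, (F,merge)→824120 …(+2); best=21320 via (A,hash)
  {ABCDE}: card=38400; try (E,hash)→8040, (E,merge)→27760, (B,hash)→57000, (B,nl_idx)→381720, (E,nl)→386920, (B,merge)→824280 …(+1); best=8040 via (E,hash)
  {ABCDEF}: card=153600; try (F,hash)→47840, (B,hash)→215000, (F,nl_idx)→430440, (F,merge)→661640, (B,nl_idx)→1518920, (B,merge)→3670280 …(+2); best=47840 via (F,hash)

cost=47840; order=B,A,D,C,E,F; methods=nl_idx,hash,hash,hash,hash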